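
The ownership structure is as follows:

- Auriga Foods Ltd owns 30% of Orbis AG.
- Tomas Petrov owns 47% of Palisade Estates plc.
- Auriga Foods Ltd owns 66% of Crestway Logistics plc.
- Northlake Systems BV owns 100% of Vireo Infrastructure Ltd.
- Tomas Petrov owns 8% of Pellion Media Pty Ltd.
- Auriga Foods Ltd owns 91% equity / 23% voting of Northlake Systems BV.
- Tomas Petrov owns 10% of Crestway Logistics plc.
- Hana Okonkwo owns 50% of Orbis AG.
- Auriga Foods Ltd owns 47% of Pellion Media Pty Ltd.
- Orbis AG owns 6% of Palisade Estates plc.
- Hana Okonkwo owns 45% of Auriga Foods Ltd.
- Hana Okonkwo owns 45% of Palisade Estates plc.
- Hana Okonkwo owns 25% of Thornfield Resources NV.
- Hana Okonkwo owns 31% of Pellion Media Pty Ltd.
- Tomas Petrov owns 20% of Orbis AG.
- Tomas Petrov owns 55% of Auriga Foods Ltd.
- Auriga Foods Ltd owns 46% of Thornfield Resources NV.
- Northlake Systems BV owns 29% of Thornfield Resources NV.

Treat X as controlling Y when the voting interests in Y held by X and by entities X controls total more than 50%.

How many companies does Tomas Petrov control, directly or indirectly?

3

Tomas holds 55% of Auriga, so Tomas controls Auriga.
Auriga and Tomas together hold 47% + 8% = 55% of Pellion, so Tomas controls Pellion.
Auriga and Tomas together hold 66% + 10% = 76% of Crestway, so Tomas controls Crestway.
No other company's threshold is met.
Tomas controls 3 companies.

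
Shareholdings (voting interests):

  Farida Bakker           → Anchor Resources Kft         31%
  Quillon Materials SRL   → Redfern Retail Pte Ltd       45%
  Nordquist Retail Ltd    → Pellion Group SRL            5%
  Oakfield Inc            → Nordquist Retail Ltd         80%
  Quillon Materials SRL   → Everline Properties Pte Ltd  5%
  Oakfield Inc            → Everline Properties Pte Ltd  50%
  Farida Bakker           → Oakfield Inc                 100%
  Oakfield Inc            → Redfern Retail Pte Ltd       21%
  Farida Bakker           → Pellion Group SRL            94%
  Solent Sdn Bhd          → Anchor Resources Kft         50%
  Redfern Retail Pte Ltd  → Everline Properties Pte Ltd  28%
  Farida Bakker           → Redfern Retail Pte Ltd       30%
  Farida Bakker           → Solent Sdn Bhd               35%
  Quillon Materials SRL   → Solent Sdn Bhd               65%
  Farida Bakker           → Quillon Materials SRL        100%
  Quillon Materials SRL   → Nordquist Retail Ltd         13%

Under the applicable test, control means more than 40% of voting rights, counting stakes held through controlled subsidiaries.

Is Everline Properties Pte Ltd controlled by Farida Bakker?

Farida holds 100% of Quillon, so Farida controls Quillon.
Farida holds 100% of Oakfield, so Farida controls Oakfield.
Oakfield and Quillon and Farida together hold 21% + 45% + 30% = 96% of Redfern, so Farida controls Redfern.
Quillon and Oakfield and Redfern together hold 5% + 50% + 28% = 83% of Everline, so Farida controls Everline.

Yes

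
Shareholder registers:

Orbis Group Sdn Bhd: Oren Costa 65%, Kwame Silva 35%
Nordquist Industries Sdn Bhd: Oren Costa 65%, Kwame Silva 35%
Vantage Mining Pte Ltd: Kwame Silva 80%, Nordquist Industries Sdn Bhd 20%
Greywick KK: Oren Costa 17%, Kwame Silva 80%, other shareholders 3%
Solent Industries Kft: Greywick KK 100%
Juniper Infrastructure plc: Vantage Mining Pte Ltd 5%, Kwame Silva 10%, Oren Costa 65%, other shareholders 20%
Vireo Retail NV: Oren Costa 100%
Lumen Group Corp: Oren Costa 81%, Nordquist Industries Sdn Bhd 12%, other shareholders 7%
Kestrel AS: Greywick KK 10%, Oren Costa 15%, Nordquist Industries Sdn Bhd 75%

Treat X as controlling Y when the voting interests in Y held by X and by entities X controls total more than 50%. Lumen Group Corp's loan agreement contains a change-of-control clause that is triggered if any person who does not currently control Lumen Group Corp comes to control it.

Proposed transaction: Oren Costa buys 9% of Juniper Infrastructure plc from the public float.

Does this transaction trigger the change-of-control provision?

The purchase changes only Oren's holdings, so Oren is the only person who could newly come to control Lumen.
Oren holds 65% of Nordquist, so Oren controls Nordquist.
Oren and Nordquist together hold 81% + 12% = 93% of Lumen, so Oren controls Lumen.
So Oren already controls Lumen before the transaction.
After the purchase, Oren's direct stake in Juniper rises to 65% + 9% = 74%.
Oren controlled Lumen already, so this is not a new person acquiring control; every other person's position is unchanged or reduced.
No new person acquires control, so the clause is not triggered.

No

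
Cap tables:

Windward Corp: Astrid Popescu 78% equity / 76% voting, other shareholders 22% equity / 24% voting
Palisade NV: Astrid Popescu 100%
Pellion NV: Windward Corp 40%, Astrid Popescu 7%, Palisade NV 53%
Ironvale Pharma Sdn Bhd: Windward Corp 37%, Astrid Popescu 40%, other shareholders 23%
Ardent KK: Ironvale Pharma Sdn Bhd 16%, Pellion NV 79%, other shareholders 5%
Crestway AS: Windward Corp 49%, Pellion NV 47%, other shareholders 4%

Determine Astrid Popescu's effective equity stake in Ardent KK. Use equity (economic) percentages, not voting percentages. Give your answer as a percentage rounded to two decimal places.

Astrid reaches Ardent along 5 paths.
Via Windward → Ironvale: 78% × 37% × 16% = 4.6176%.
Via Ironvale: 40% × 16% = 6.4%.
Via Windward → Pellion: 78% × 40% × 79% = 24.648%.
Via Pellion: 7% × 79% = 5.53%.
Via Palisade → Pellion: 100% × 53% × 79% = 41.87%.
Total: 4.6176% + 6.4% + 24.648% + 5.53% + 41.87% = 83.0656%.
Rounded: 83.07%.

83.07%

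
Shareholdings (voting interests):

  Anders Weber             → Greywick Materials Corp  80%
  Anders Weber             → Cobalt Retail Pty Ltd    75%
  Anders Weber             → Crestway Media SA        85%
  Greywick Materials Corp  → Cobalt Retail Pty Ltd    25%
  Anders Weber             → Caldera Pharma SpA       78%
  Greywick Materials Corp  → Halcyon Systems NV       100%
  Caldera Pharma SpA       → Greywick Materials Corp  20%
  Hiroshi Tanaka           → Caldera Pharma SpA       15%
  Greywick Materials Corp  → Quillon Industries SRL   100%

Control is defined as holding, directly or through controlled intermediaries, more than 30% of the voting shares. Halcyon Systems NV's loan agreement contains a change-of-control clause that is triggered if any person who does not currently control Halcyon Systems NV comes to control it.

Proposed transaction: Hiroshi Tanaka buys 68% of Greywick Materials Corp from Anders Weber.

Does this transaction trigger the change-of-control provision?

The purchase adds only to Hiroshi's holdings (Anders's stake shrinks), so Hiroshi is the only person who could newly come to control Halcyon.
Hiroshi's largest direct stake is 15% in Caldera, which does not meet the threshold, so Hiroshi controls no company.
Neither Hiroshi nor any entity Hiroshi controls holds any voting interest in Halcyon.
So before the transaction, Hiroshi does not control Halcyon.
After the purchase, Hiroshi holds 68% of Greywick directly, and Anders's stake falls to 12%.
Hiroshi holds 68% of Greywick, so Hiroshi controls Greywick.
Greywick holds 100% of Halcyon, so Hiroshi controls Halcyon.
Hiroshi did not control Halcyon before and does after, so the clause is triggered.

Yes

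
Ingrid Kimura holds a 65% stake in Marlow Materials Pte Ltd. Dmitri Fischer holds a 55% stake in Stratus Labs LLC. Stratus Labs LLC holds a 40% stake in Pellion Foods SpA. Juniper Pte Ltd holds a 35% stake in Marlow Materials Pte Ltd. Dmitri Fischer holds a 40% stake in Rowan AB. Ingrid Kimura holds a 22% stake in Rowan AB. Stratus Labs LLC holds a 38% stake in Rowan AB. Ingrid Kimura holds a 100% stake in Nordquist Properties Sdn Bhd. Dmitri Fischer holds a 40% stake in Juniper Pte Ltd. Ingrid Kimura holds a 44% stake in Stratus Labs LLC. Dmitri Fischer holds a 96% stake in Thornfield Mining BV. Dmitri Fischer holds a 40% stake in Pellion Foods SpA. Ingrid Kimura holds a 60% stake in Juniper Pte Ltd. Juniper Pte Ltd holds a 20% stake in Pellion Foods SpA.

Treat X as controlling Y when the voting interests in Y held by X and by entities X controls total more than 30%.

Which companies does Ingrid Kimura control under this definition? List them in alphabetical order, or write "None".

Juniper Pte Ltd, Marlow Materials Pte Ltd, Nordquist Properties Sdn Bhd, Pellion Foods SpA, Rowan AB, Stratus Labs LLC

Ingrid holds 44% of Stratus, so Ingrid controls Stratus.
Ingrid holds 60% of Juniper, so Ingrid controls Juniper.
Ingrid and Stratus together hold 22% + 38% = 60% of Rowan, so Ingrid controls Rowan.
Juniper and Stratus together hold 20% + 40% = 60% of Pellion, so Ingrid controls Pellion.
Ingrid holds 100% of Nordquist, so Ingrid controls Nordquist.
Juniper and Ingrid together hold 35% + 65% = 100% of Marlow, so Ingrid controls Marlow.
No other company's threshold is met.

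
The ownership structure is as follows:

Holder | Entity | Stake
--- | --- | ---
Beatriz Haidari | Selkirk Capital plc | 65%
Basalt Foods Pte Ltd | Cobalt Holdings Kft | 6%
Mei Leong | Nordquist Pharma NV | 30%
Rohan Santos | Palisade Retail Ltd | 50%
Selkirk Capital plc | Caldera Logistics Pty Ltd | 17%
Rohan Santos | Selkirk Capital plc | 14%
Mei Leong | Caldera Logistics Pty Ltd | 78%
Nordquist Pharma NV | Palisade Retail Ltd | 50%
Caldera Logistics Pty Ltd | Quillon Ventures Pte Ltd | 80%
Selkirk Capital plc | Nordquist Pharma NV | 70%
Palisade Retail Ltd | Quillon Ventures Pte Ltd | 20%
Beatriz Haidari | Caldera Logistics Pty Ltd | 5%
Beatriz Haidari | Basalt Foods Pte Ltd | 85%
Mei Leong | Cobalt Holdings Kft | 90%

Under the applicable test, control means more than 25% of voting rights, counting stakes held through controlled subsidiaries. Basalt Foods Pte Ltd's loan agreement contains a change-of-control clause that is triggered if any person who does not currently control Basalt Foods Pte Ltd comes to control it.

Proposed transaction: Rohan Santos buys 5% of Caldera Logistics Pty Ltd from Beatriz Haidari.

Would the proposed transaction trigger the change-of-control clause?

No

The purchase adds only to Rohan's holdings (Beatriz's stake shrinks), so Rohan is the only person who could newly come to control Basalt.
Rohan holds 50% of Palisade, so Rohan controls Palisade.
Neither Rohan nor any entity Rohan controls holds any voting interest in Basalt.
So before the transaction, Rohan does not control Basalt.
After the purchase, Rohan holds 5% of Caldera directly, and Beatriz's stake falls to 0%.
Rohan's side now holds 5% of Caldera, not > 25%, so Rohan still does not control Caldera.
After the transaction, neither Rohan nor any entity Rohan controls holds a voting interest in Basalt, so Rohan still does not control it.
No new person acquires control, so the clause is not triggered.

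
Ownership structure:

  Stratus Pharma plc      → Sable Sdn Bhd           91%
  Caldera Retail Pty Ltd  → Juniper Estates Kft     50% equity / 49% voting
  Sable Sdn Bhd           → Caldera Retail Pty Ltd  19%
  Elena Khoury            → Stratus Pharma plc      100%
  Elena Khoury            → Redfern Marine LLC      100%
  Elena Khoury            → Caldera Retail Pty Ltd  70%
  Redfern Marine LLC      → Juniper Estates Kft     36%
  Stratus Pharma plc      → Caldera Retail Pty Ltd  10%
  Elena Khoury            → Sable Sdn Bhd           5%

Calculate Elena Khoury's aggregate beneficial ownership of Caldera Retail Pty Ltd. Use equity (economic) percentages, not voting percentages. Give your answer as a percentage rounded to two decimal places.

98.24%

Elena reaches Caldera along 4 paths.
Via Stratus: 100% × 10% = 10%.
Direct stake: 70% = 70%.
Via Stratus → Sable: 100% × 91% × 19% = 17.29%.
Via Sable: 5% × 19% = 0.95%.
Total: 10% + 70% + 17.29% + 0.95% = 98.24%.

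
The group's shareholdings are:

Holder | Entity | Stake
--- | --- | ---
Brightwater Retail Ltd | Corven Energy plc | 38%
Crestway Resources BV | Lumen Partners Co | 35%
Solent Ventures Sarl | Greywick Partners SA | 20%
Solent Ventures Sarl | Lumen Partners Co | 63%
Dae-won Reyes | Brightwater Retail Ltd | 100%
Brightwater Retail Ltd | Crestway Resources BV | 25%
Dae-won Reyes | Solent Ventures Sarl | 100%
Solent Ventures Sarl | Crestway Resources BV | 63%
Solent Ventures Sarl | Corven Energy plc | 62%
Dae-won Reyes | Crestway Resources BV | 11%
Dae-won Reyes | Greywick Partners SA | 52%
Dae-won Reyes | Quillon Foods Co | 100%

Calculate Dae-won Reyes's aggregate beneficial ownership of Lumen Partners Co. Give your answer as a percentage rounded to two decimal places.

97.65%

Dae-won reaches Lumen along 4 paths.
Via Solent: 100% × 63% = 63%.
Via Brightwater → Crestway: 100% × 25% × 35% = 8.75%.
Via Solent → Crestway: 100% × 63% × 35% = 22.05%.
Via Crestway: 11% × 35% = 3.85%.
Total: 63% + 8.75% + 22.05% + 3.85% = 97.65%.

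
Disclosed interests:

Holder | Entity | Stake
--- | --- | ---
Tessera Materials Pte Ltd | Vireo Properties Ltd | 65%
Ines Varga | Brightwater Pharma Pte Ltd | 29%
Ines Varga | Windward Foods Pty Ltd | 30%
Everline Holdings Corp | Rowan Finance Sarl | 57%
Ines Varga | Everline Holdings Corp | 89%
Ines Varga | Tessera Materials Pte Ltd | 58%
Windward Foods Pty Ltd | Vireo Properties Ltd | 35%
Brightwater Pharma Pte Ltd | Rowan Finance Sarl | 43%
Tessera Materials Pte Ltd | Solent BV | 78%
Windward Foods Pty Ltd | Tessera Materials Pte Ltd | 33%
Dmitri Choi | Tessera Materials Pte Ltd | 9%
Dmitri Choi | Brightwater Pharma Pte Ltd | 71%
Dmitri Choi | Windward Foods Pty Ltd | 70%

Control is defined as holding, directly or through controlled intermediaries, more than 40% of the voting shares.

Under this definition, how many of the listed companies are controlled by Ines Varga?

Ines holds 89% of Everline, so Ines controls Everline.
Ines holds 58% of Tessera, so Ines controls Tessera.
Tessera holds 78% of Solent, so Ines controls Solent.
Everline holds 57% of Rowan, so Ines controls Rowan.
Tessera holds 65% of Vireo, so Ines controls Vireo.
No other company's threshold is met.
Ines controls 5 companies.

5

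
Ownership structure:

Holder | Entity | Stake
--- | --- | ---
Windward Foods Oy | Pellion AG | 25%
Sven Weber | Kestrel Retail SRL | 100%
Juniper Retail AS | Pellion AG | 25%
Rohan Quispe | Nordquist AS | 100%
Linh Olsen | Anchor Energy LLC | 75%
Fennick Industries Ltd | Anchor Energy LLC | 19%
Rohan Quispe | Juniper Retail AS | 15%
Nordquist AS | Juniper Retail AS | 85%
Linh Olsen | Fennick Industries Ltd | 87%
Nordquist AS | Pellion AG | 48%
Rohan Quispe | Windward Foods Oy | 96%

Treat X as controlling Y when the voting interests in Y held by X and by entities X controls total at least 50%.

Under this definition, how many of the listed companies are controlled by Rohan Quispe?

4

Rohan holds 100% of Nordquist, so Rohan controls Nordquist.
Rohan holds 96% of Windward, so Rohan controls Windward.
Rohan and Nordquist together hold 15% + 85% = 100% of Juniper, so Rohan controls Juniper.
Juniper and Nordquist and Windward together hold 25% + 48% + 25% = 98% of Pellion, so Rohan controls Pellion.
No other company's threshold is met.
Rohan controls 4 companies.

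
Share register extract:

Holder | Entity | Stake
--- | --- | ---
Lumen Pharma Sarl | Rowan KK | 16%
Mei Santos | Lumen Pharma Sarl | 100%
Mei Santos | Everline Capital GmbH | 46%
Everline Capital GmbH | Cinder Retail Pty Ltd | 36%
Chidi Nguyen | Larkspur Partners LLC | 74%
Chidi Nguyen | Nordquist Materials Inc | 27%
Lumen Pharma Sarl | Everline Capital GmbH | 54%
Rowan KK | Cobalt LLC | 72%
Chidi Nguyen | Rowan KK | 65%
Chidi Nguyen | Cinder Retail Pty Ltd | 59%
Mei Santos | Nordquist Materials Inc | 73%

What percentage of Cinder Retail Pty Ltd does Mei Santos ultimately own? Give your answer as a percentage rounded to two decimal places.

36.00%

Mei reaches Cinder along 2 paths.
Via Everline: 46% × 36% = 16.56%.
Via Lumen → Everline: 100% × 54% × 36% = 19.44%.
Total: 16.56% + 19.44% = 36%.
Rounded: 36.00%.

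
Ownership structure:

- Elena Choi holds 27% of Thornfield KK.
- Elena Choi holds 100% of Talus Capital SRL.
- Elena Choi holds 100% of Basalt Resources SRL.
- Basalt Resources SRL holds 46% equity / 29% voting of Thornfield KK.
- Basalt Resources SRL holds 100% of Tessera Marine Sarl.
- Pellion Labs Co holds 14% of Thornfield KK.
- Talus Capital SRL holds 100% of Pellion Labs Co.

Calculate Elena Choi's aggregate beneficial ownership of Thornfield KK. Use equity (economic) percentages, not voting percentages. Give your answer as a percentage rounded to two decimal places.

Elena reaches Thornfield along 3 paths.
Via Basalt: 100% × 46% = 46%.
Direct stake: 27% = 27%.
Via Talus → Pellion: 100% × 100% × 14% = 14%.
Total: 46% + 27% + 14% = 87%.
Rounded: 87.00%.

87.00%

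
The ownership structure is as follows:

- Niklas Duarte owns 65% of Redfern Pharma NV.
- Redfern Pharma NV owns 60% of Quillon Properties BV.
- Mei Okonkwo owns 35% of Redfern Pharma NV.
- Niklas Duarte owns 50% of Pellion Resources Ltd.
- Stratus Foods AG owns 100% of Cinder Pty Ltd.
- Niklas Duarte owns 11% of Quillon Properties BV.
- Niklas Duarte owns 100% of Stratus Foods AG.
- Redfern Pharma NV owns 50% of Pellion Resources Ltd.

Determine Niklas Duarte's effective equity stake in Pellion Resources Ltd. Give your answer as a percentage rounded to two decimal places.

Niklas reaches Pellion along 2 paths.
Direct stake: 50% = 50%.
Via Redfern: 65% × 50% = 32.5%.
Total: 50% + 32.5% = 82.5%.
Rounded: 82.50%.

82.50%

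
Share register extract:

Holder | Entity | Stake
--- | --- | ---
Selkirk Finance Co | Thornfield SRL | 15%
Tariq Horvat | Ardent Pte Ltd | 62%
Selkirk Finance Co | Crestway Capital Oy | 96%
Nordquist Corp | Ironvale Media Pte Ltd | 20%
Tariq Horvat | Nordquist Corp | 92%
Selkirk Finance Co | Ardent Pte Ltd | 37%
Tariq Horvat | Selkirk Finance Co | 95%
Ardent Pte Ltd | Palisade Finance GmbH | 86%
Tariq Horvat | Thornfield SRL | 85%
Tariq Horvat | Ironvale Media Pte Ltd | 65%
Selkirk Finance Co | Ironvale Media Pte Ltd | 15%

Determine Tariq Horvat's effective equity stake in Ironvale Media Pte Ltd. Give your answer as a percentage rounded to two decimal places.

97.65%

Tariq reaches Ironvale along 3 paths.
Direct stake: 65% = 65%.
Via Nordquist: 92% × 20% = 18.4%.
Via Selkirk: 95% × 15% = 14.25%.
Total: 65% + 18.4% + 14.25% = 97.65%.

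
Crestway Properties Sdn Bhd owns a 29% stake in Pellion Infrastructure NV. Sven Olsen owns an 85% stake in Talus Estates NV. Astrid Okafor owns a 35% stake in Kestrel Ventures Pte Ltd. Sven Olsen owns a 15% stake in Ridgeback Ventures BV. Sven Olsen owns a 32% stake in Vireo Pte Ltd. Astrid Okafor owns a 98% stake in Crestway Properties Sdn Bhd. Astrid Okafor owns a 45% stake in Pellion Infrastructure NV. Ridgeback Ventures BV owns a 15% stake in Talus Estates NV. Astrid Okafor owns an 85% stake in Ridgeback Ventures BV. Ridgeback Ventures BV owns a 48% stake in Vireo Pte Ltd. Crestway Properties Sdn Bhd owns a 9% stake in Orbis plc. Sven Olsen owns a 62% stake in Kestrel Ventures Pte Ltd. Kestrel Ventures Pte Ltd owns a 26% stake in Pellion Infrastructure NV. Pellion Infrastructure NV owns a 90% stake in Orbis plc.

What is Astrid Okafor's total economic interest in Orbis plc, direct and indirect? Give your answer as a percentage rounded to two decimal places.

Astrid reaches Orbis along 4 paths.
Via Crestway → Pellion: 98% × 29% × 90% = 25.578%.
Via Pellion: 45% × 90% = 40.5%.
Via Kestrel → Pellion: 35% × 26% × 90% = 8.19%.
Via Crestway: 98% × 9% = 8.82%.
Total: 25.578% + 40.5% + 8.19% + 8.82% = 83.088%.
Rounded: 83.09%.

83.09%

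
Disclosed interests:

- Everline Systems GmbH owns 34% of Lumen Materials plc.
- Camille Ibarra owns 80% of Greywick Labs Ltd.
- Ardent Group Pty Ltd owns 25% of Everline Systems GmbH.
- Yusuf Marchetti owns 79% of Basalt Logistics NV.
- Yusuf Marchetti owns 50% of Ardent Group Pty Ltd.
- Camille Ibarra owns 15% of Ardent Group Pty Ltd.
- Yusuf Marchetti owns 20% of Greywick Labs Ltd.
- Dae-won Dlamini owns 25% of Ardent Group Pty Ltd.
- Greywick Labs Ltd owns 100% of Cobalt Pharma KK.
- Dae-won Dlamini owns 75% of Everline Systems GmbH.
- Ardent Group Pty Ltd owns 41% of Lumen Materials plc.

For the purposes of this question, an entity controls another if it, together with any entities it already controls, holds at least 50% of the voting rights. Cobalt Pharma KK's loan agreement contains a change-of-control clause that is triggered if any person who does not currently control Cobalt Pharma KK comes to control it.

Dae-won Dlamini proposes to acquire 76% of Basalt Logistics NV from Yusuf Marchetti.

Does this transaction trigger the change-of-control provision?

The purchase adds only to Dae-won's holdings (Yusuf's stake shrinks), so Dae-won is the only person who could newly come to control Cobalt.
Dae-won holds 75% of Everline, so Dae-won controls Everline.
Neither Dae-won nor any entity Dae-won controls holds any voting interest in Cobalt.
So before the transaction, Dae-won does not control Cobalt.
After the purchase, Dae-won holds 76% of Basalt directly, and Yusuf's stake falls to 3%.
Dae-won holds 76% of Basalt, so Dae-won controls Basalt.
After the transaction, neither Dae-won nor any entity Dae-won controls holds a voting interest in Cobalt, so Dae-won still does not control it.
No new person acquires control, so the clause is not triggered.

No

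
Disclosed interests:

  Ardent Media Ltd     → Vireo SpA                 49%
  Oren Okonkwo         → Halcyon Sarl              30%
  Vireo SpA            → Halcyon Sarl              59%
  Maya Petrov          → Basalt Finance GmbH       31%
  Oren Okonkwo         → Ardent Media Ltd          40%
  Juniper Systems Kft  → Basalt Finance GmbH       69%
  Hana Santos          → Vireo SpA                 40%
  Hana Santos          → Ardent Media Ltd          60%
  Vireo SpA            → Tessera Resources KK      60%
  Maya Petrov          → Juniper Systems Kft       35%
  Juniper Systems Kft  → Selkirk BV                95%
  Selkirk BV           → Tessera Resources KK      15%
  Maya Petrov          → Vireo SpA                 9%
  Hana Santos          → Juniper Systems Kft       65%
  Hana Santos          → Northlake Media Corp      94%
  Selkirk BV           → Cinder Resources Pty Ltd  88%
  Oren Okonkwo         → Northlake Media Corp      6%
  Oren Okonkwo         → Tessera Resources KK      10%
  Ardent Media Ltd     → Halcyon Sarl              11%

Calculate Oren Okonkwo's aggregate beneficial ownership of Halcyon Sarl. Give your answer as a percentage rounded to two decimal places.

Oren reaches Halcyon along 3 paths.
Direct stake: 30% = 30%.
Via Ardent: 40% × 11% = 4.4%.
Via Ardent → Vireo: 40% × 49% × 59% = 11.564%.
Total: 30% + 4.4% + 11.564% = 45.964%.
Rounded: 45.96%.

45.96%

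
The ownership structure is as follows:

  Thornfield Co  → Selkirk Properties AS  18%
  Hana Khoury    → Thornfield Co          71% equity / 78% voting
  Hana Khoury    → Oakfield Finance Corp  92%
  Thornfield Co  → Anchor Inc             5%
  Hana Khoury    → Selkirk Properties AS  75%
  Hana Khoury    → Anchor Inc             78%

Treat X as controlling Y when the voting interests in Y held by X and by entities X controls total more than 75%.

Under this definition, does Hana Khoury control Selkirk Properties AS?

Yes

Hana holds 78% of Thornfield, so Hana controls Thornfield.
Hana and Thornfield together hold 75% + 18% = 93% of Selkirk, so Hana controls Selkirk.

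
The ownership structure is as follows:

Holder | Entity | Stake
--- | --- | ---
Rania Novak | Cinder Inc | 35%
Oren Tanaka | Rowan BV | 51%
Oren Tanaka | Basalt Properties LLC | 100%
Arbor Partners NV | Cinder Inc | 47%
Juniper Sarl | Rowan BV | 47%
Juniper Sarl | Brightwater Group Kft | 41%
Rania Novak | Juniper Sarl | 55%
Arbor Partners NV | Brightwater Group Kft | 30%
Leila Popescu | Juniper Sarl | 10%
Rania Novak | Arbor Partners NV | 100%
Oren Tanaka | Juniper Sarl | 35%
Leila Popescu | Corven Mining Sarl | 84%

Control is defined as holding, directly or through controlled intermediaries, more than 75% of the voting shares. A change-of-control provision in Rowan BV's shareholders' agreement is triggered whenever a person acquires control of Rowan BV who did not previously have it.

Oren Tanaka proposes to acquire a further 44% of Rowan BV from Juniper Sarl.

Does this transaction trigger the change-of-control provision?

The purchase adds only to Oren's holdings (Juniper's stake shrinks), so Oren is the only person who could newly come to control Rowan.
Oren holds 100% of Basalt, so Oren controls Basalt.
In Rowan, Oren's side holds only 51%, not > 75%.
So before the transaction, Oren does not control Rowan.
After the purchase, Oren's direct stake in Rowan rises to 51% + 44% = 95%, and Juniper's stake falls to 3%.
Oren holds 95% of Rowan, so Oren controls Rowan.
Oren did not control Rowan before and does after, so the clause is triggered.

Yes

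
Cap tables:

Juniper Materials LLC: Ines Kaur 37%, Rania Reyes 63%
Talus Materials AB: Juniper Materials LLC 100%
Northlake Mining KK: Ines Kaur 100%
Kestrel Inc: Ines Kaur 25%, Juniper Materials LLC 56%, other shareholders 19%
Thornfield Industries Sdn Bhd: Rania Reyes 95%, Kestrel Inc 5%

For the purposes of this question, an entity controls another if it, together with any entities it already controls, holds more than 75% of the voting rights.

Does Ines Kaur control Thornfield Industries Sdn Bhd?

No

Ines holds 100% of Northlake, so Ines controls Northlake.
Neither Ines nor any entity Ines controls holds any voting interest in Thornfield.
So Ines does not control Thornfield.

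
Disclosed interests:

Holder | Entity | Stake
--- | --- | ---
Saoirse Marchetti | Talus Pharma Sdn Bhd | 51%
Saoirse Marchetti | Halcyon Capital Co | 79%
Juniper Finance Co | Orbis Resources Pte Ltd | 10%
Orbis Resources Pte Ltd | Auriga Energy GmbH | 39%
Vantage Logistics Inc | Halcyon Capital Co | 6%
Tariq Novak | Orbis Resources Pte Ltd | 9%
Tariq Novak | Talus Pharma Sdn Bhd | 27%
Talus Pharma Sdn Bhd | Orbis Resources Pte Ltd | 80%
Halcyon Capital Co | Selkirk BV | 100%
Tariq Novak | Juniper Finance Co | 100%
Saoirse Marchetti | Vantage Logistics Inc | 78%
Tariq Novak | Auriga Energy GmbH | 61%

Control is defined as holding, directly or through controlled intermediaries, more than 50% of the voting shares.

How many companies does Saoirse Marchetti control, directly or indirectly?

5

Saoirse holds 51% of Talus, so Saoirse controls Talus.
Talus holds 80% of Orbis, so Saoirse controls Orbis.
Saoirse holds 78% of Vantage, so Saoirse controls Vantage.
Saoirse and Vantage together hold 79% + 6% = 85% of Halcyon, so Saoirse controls Halcyon.
Halcyon holds 100% of Selkirk, so Saoirse controls Selkirk.
No other company's threshold is met.
Saoirse controls 5 companies.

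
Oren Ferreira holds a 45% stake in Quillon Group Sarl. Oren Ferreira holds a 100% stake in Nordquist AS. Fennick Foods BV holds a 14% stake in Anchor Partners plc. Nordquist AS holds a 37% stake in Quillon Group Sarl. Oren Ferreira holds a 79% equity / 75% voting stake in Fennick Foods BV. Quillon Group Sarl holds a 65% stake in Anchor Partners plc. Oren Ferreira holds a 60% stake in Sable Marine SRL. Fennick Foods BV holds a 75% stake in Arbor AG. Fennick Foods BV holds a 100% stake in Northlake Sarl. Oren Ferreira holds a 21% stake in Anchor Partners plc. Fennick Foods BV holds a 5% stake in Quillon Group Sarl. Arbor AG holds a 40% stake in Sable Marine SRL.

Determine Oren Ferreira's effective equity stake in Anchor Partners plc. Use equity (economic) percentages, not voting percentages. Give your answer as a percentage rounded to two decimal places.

87.93%

Oren reaches Anchor along 5 paths.
Direct stake: 21% = 21%.
Via Nordquist → Quillon: 100% × 37% × 65% = 24.05%.
Via Quillon: 45% × 65% = 29.25%.
Via Fennick → Quillon: 79% × 5% × 65% = 2.5675%.
Via Fennick: 79% × 14% = 11.06%.
Total: 21% + 24.05% + 29.25% + 2.5675% + 11.06% = 87.9275%.
Rounded: 87.93%.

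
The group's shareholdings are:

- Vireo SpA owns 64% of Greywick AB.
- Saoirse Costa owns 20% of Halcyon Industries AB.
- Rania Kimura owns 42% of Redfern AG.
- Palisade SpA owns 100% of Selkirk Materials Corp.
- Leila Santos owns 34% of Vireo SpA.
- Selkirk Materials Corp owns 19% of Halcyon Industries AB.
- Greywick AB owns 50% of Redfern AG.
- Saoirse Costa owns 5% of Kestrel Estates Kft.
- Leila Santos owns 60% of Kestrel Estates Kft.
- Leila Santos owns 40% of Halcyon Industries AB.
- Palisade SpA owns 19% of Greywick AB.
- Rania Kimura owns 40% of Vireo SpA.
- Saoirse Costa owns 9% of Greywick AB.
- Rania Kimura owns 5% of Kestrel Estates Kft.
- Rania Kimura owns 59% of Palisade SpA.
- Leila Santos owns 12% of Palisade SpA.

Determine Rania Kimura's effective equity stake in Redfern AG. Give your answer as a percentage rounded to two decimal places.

60.41%

Rania reaches Redfern along 3 paths.
Direct stake: 42% = 42%.
Via Palisade → Greywick: 59% × 19% × 50% = 5.605%.
Via Vireo → Greywick: 40% × 64% × 50% = 12.8%.
Total: 42% + 5.605% + 12.8% = 60.405%.
Rounded: 60.41%.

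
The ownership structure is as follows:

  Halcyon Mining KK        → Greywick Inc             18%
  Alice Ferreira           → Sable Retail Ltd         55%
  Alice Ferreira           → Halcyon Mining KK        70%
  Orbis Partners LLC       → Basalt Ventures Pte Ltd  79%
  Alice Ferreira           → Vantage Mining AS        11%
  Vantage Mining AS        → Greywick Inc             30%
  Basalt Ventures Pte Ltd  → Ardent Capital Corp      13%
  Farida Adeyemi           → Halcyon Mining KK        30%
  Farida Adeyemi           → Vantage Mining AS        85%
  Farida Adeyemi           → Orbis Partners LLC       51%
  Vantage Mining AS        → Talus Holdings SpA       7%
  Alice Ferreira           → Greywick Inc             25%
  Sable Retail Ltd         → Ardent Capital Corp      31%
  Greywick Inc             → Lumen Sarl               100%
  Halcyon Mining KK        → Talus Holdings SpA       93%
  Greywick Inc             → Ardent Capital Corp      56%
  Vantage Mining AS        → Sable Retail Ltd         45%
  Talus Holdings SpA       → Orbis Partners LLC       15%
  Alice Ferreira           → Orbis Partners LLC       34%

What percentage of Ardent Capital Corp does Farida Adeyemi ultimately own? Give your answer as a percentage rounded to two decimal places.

34.92%

Farida reaches Ardent along 6 paths.
Via Vantage → Sable: 85% × 45% × 31% = 11.8575%.
Via Vantage → Greywick: 85% × 30% × 56% = 14.28%.
Via Halcyon → Greywick: 30% × 18% × 56% = 3.024%.
Via Orbis → Basalt: 51% × 79% × 13% = 5.2377%.
Via Halcyon → Talus → Orbis → Basalt: 30% × 93% × 15% × 79% × 13% = 0.4297995%.
Via Vantage → Talus → Orbis → Basalt: 85% × 7% × 15% × 79% × 13% = 0.09165975%.
Total: 11.8575% + 14.28% + 3.024% + 5.2377% + 0.4297995% + 0.09165975% = 34.92065925%.
Rounded: 34.92%.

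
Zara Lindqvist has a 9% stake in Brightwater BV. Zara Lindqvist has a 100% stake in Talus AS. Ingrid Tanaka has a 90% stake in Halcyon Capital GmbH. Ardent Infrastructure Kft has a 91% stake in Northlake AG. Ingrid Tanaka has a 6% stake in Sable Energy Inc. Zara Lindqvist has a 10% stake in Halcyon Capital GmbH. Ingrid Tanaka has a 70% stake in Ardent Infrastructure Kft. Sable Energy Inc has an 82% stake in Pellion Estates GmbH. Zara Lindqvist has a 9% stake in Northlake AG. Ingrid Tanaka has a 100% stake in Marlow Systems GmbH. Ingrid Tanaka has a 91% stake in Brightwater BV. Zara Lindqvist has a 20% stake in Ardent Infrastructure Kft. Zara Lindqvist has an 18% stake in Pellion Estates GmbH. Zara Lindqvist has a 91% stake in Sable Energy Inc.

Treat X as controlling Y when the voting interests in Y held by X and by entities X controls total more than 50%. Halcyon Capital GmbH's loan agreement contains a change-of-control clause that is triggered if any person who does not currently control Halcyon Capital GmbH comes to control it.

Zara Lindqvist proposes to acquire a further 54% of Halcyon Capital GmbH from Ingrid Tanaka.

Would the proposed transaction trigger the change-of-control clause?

The purchase adds only to Zara's holdings (Ingrid's stake shrinks), so Zara is the only person who could newly come to control Halcyon.
Zara holds 91% of Sable, so Zara controls Sable.
Zara holds 100% of Talus, so Zara controls Talus.
Zara and Sable together hold 18% + 82% = 100% of Pellion, so Zara controls Pellion.
In Halcyon, Zara's side holds only 10%, not > 50%.
So before the transaction, Zara does not control Halcyon.
After the purchase, Zara's direct stake in Halcyon rises to 10% + 54% = 64%, and Ingrid's stake falls to 36%.
Zara holds 64% of Halcyon, so Zara controls Halcyon.
Zara did not control Halcyon before and does after, so the clause is triggered.

Yes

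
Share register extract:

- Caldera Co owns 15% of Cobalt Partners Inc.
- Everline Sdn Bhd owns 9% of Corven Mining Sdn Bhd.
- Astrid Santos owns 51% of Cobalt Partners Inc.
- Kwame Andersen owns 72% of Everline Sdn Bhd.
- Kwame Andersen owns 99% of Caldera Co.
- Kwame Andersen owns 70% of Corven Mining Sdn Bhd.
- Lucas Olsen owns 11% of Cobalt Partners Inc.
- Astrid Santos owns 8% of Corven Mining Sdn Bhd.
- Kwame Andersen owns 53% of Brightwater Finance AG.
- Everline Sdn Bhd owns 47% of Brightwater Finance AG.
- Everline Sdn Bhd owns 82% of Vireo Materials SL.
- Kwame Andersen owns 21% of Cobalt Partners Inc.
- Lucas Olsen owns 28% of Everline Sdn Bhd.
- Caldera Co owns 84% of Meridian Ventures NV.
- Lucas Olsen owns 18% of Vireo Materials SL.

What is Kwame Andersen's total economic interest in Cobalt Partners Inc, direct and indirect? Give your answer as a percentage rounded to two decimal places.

35.85%

Kwame reaches Cobalt along 2 paths.
Via Caldera: 99% × 15% = 14.85%.
Direct stake: 21% = 21%.
Total: 14.85% + 21% = 35.85%.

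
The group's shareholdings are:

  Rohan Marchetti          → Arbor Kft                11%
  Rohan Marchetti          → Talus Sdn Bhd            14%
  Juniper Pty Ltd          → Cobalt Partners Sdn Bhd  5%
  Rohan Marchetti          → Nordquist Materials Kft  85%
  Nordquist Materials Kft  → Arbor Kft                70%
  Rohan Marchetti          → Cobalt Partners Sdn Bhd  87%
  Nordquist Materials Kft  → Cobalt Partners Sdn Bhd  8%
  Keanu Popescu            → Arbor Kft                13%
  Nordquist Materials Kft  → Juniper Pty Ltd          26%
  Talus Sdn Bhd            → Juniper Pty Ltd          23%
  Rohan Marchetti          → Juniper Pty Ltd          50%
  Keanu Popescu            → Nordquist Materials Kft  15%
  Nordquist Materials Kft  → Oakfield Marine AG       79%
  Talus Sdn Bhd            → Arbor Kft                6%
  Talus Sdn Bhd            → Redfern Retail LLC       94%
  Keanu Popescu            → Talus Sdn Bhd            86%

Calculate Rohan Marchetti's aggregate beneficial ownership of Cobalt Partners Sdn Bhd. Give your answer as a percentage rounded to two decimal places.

97.57%

Rohan reaches Cobalt along 5 paths.
Via Juniper: 50% × 5% = 2.5%.
Via Talus → Juniper: 14% × 23% × 5% = 0.161%.
Via Nordquist → Juniper: 85% × 26% × 5% = 1.105%.
Direct stake: 87% = 87%.
Via Nordquist: 85% × 8% = 6.8%.
Total: 2.5% + 0.161% + 1.105% + 87% + 6.8% = 97.566%.
Rounded: 97.57%.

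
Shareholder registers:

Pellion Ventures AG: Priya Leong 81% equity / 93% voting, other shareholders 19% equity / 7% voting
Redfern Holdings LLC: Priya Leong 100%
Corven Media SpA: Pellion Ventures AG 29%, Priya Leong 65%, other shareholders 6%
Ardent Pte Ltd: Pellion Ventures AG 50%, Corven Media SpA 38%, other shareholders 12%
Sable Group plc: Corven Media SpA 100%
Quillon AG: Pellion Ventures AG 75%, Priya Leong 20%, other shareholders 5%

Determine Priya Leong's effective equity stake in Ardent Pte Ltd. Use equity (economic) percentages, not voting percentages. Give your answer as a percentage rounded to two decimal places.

Priya reaches Ardent along 3 paths.
Via Pellion: 81% × 50% = 40.5%.
Via Pellion → Corven: 81% × 29% × 38% = 8.9262%.
Via Corven: 65% × 38% = 24.7%.
Total: 40.5% + 8.9262% + 24.7% = 74.1262%.
Rounded: 74.13%.

74.13%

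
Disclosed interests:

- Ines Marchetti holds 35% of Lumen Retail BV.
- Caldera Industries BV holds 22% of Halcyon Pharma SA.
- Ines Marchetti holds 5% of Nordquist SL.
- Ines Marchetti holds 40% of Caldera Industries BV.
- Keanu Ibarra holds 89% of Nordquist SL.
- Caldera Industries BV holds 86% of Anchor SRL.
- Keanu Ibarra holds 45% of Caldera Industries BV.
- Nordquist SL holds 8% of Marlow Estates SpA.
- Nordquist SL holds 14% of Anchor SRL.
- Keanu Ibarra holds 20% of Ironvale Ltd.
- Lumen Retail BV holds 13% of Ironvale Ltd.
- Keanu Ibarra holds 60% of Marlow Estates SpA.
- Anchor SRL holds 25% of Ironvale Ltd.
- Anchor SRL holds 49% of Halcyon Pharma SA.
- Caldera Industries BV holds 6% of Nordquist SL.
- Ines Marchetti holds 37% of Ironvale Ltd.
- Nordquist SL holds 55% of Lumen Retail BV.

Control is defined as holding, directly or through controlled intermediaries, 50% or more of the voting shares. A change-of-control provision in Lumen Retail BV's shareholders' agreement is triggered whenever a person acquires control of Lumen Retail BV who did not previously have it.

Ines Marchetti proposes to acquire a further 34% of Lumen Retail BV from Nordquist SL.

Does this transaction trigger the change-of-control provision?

The purchase adds only to Ines's holdings (Nordquist's stake shrinks), so Ines is the only person who could newly come to control Lumen.
Ines's largest direct stake is 40% in Caldera, which does not meet the threshold, so Ines controls no company.
In Lumen, Ines's side holds only 35%, not ≥ 50%.
So before the transaction, Ines does not control Lumen.
After the purchase, Ines's direct stake in Lumen rises to 35% + 34% = 69%, and Nordquist's stake falls to 21%.
Ines holds 69% of Lumen, so Ines controls Lumen.
Ines did not control Lumen before and does after, so the clause is triggered.

Yes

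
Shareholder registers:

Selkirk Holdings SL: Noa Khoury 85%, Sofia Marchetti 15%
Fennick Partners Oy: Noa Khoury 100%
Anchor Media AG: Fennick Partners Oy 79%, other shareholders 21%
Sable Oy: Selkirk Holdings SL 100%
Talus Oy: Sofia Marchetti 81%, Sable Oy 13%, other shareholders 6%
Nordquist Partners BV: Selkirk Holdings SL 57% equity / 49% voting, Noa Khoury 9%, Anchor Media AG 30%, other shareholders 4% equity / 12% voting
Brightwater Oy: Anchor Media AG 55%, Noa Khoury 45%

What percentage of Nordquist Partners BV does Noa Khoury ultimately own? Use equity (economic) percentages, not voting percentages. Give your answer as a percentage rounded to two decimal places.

Noa reaches Nordquist along 3 paths.
Via Selkirk: 85% × 57% = 48.45%.
Direct stake: 9% = 9%.
Via Fennick → Anchor: 100% × 79% × 30% = 23.7%.
Total: 48.45% + 9% + 23.7% = 81.15%.

81.15%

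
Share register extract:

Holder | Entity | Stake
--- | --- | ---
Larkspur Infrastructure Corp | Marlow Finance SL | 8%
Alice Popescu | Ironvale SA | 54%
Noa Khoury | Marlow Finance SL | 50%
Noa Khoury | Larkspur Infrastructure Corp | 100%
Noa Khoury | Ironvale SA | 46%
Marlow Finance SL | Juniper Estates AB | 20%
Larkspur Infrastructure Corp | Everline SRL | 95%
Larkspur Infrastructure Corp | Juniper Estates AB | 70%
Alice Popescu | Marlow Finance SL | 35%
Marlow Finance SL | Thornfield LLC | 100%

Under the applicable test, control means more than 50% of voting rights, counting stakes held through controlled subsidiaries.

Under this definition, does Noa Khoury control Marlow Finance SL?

Noa holds 100% of Larkspur, so Noa controls Larkspur.
Larkspur and Noa together hold 8% + 50% = 58% of Marlow, so Noa controls Marlow.

Yes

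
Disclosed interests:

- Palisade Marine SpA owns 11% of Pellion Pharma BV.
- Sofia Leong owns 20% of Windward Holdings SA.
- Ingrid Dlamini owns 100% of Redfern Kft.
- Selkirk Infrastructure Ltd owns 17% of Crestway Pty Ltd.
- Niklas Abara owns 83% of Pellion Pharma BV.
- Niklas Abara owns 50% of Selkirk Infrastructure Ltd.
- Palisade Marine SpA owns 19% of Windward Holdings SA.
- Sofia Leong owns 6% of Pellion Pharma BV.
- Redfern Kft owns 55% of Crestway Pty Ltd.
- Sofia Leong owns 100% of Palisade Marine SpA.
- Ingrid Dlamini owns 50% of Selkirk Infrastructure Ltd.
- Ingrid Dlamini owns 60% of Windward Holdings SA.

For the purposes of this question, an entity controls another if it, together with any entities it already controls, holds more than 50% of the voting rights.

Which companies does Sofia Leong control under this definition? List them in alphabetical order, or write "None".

Palisade Marine SpA

Sofia holds 100% of Palisade, so Sofia controls Palisade.
No other company's threshold is met.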